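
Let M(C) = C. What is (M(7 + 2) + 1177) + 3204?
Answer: 4390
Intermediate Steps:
(M(7 + 2) + 1177) + 3204 = ((7 + 2) + 1177) + 3204 = (9 + 1177) + 3204 = 1186 + 3204 = 4390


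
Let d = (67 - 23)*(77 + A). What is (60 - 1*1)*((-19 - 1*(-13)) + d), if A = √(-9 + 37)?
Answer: 199538 + 5192*√7 ≈ 2.1327e+5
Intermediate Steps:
A = 2*√7 (A = √28 = 2*√7 ≈ 5.2915)
d = 3388 + 88*√7 (d = (67 - 23)*(77 + 2*√7) = 44*(77 + 2*√7) = 3388 + 88*√7 ≈ 3620.8)
(60 - 1*1)*((-19 - 1*(-13)) + d) = (60 - 1*1)*((-19 - 1*(-13)) + (3388 + 88*√7)) = (60 - 1)*((-19 + 13) + (3388 + 88*√7)) = 59*(-6 + (3388 + 88*√7)) = 59*(3382 + 88*√7) = 199538 + 5192*√7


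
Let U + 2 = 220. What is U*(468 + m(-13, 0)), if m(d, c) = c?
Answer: 102024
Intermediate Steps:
U = 218 (U = -2 + 220 = 218)
U*(468 + m(-13, 0)) = 218*(468 + 0) = 218*468 = 102024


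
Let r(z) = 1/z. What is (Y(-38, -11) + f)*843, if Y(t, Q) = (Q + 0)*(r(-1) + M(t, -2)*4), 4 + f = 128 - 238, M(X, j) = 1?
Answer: -123921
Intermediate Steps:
f = -114 (f = -4 + (128 - 238) = -4 - 110 = -114)
r(z) = 1/z
Y(t, Q) = 3*Q (Y(t, Q) = (Q + 0)*(1/(-1) + 1*4) = Q*(-1 + 4) = Q*3 = 3*Q)
(Y(-38, -11) + f)*843 = (3*(-11) - 114)*843 = (-33 - 114)*843 = -147*843 = -123921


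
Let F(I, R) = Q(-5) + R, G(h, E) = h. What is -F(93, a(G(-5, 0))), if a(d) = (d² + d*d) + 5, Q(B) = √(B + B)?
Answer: -55 - I*√10 ≈ -55.0 - 3.1623*I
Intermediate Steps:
Q(B) = √2*√B (Q(B) = √(2*B) = √2*√B)
a(d) = 5 + 2*d² (a(d) = (d² + d²) + 5 = 2*d² + 5 = 5 + 2*d²)
F(I, R) = R + I*√10 (F(I, R) = √2*√(-5) + R = √2*(I*√5) + R = I*√10 + R = R + I*√10)
-F(93, a(G(-5, 0))) = -((5 + 2*(-5)²) + I*√10) = -((5 + 2*25) + I*√10) = -((5 + 50) + I*√10) = -(55 + I*√10) = -55 - I*√10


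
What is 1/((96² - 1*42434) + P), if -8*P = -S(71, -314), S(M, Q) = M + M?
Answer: -4/132801 ≈ -3.0120e-5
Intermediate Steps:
S(M, Q) = 2*M
P = 71/4 (P = -(-1)*2*71/8 = -(-1)*142/8 = -⅛*(-142) = 71/4 ≈ 17.750)
1/((96² - 1*42434) + P) = 1/((96² - 1*42434) + 71/4) = 1/((9216 - 42434) + 71/4) = 1/(-33218 + 71/4) = 1/(-132801/4) = -4/132801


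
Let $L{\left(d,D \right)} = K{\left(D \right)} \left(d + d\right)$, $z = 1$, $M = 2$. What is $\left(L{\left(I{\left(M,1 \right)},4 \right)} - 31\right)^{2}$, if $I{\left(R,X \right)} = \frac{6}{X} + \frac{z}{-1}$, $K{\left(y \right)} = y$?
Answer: $81$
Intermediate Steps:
$I{\left(R,X \right)} = -1 + \frac{6}{X}$ ($I{\left(R,X \right)} = \frac{6}{X} + 1 \frac{1}{-1} = \frac{6}{X} + 1 \left(-1\right) = \frac{6}{X} - 1 = -1 + \frac{6}{X}$)
$L{\left(d,D \right)} = 2 D d$ ($L{\left(d,D \right)} = D \left(d + d\right) = D 2 d = 2 D d$)
$\left(L{\left(I{\left(M,1 \right)},4 \right)} - 31\right)^{2} = \left(2 \cdot 4 \frac{6 - 1}{1} - 31\right)^{2} = \left(2 \cdot 4 \cdot 1 \left(6 - 1\right) - 31\right)^{2} = \left(2 \cdot 4 \cdot 1 \cdot 5 - 31\right)^{2} = \left(2 \cdot 4 \cdot 5 - 31\right)^{2} = \left(40 - 31\right)^{2} = 9^{2} = 81$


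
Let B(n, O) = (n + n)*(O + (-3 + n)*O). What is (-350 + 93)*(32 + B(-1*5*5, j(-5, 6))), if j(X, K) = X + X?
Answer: 3461276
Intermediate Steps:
j(X, K) = 2*X
B(n, O) = 2*n*(O + O*(-3 + n)) (B(n, O) = (2*n)*(O + O*(-3 + n)) = 2*n*(O + O*(-3 + n)))
(-350 + 93)*(32 + B(-1*5*5, j(-5, 6))) = (-350 + 93)*(32 + 2*(2*(-5))*(-1*5*5)*(-2 - 1*5*5)) = -257*(32 + 2*(-10)*(-5*5)*(-2 - 5*5)) = -257*(32 + 2*(-10)*(-25)*(-2 - 25)) = -257*(32 + 2*(-10)*(-25)*(-27)) = -257*(32 - 13500) = -257*(-13468) = 3461276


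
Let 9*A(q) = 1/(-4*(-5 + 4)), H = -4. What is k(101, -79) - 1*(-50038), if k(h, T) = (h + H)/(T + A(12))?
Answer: 142254542/2843 ≈ 50037.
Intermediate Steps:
A(q) = 1/36 (A(q) = 1/(9*((-4*(-5 + 4)))) = 1/(9*((-4*(-1)))) = (⅑)/4 = (⅑)*(¼) = 1/36)
k(h, T) = (-4 + h)/(1/36 + T) (k(h, T) = (h - 4)/(T + 1/36) = (-4 + h)/(1/36 + T))
k(101, -79) - 1*(-50038) = 36*(-4 + 101)/(1 + 36*(-79)) - 1*(-50038) = 36*97/(1 - 2844) + 50038 = 36*97/(-2843) + 50038 = 36*(-1/2843)*97 + 50038 = -3492/2843 + 50038 = 142254542/2843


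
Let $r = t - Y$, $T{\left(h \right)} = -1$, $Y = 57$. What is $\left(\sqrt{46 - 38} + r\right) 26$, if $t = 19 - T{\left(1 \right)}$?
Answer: $-962 + 52 \sqrt{2} \approx -888.46$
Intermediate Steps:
$t = 20$ ($t = 19 - -1 = 19 + 1 = 20$)
$r = -37$ ($r = 20 - 57 = -37$)
$\left(\sqrt{46 - 38} + r\right) 26 = \left(\sqrt{46 - 38} - 37\right) 26 = \left(\sqrt{8} - 37\right) 26 = \left(2 \sqrt{2} - 37\right) 26 = \left(-37 + 2 \sqrt{2}\right) 26 = -962 + 52 \sqrt{2}$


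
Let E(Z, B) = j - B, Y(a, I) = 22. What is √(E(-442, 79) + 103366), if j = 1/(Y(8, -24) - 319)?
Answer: √1012315854/99 ≈ 321.38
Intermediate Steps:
j = -1/297 (j = 1/(22 - 319) = 1/(-297) = -1/297 ≈ -0.0033670)
E(Z, B) = -1/297 - B
√(E(-442, 79) + 103366) = √((-1/297 - 1*79) + 103366) = √((-1/297 - 79) + 103366) = √(-23464/297 + 103366) = √(30676238/297) = √1012315854/99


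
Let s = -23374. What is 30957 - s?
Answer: 54331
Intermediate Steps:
30957 - s = 30957 - 1*(-23374) = 30957 + 23374 = 54331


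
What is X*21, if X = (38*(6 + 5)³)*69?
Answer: 73287522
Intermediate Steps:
X = 3489882 (X = (38*11³)*69 = (38*1331)*69 = 50578*69 = 3489882)
X*21 = 3489882*21 = 73287522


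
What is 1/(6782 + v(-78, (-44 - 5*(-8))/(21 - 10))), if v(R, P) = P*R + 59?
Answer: 11/75563 ≈ 0.00014557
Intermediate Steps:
v(R, P) = 59 + P*R
1/(6782 + v(-78, (-44 - 5*(-8))/(21 - 10))) = 1/(6782 + (59 + ((-44 - 5*(-8))/(21 - 10))*(-78))) = 1/(6782 + (59 + ((-44 + 40)/11)*(-78))) = 1/(6782 + (59 - 4*1/11*(-78))) = 1/(6782 + (59 - 4/11*(-78))) = 1/(6782 + (59 + 312/11)) = 1/(6782 + 961/11) = 1/(75563/11) = 11/75563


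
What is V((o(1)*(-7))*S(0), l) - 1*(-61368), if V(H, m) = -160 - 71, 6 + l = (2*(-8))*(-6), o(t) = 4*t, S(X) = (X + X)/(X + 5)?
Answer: 61137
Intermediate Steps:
S(X) = 2*X/(5 + X) (S(X) = (2*X)/(5 + X) = 2*X/(5 + X))
l = 90 (l = -6 + (2*(-8))*(-6) = -6 - 16*(-6) = -6 + 96 = 90)
V(H, m) = -231
V((o(1)*(-7))*S(0), l) - 1*(-61368) = -231 - 1*(-61368) = -231 + 61368 = 61137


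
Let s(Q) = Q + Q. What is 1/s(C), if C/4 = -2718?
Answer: -1/21744 ≈ -4.5990e-5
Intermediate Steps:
C = -10872 (C = 4*(-2718) = -10872)
s(Q) = 2*Q
1/s(C) = 1/(2*(-10872)) = 1/(-21744) = -1/21744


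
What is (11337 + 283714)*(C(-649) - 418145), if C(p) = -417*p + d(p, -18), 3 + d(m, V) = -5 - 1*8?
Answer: -43528283928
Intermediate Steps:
d(m, V) = -16 (d(m, V) = -3 + (-5 - 1*8) = -3 + (-5 - 8) = -3 - 13 = -16)
C(p) = -16 - 417*p (C(p) = -417*p - 16 = -16 - 417*p)
(11337 + 283714)*(C(-649) - 418145) = (11337 + 283714)*((-16 - 417*(-649)) - 418145) = 295051*((-16 + 270633) - 418145) = 295051*(270617 - 418145) = 295051*(-147528) = -43528283928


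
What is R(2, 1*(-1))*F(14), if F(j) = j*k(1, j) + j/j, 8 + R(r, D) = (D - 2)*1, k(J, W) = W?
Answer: -2167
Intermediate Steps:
R(r, D) = -10 + D (R(r, D) = -8 + (D - 2)*1 = -8 + (-2 + D)*1 = -8 + (-2 + D) = -10 + D)
F(j) = 1 + j² (F(j) = j*j + j/j = j² + 1 = 1 + j²)
R(2, 1*(-1))*F(14) = (-10 + 1*(-1))*(1 + 14²) = (-10 - 1)*(1 + 196) = -11*197 = -2167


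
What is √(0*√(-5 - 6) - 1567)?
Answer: I*√1567 ≈ 39.585*I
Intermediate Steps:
√(0*√(-5 - 6) - 1567) = √(0*√(-11) - 1567) = √(0*(I*√11) - 1567) = √(0 - 1567) = √(-1567) = I*√1567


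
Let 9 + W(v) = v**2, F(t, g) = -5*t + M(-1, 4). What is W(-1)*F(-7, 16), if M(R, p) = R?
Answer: -272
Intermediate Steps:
F(t, g) = -1 - 5*t (F(t, g) = -5*t - 1 = -1 - 5*t)
W(v) = -9 + v**2
W(-1)*F(-7, 16) = (-9 + (-1)**2)*(-1 - 5*(-7)) = (-9 + 1)*(-1 + 35) = -8*34 = -272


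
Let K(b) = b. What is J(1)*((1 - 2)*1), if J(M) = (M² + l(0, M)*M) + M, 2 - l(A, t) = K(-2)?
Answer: -6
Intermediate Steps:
l(A, t) = 4 (l(A, t) = 2 - 1*(-2) = 2 + 2 = 4)
J(M) = M² + 5*M (J(M) = (M² + 4*M) + M = M² + 5*M)
J(1)*((1 - 2)*1) = (1*(5 + 1))*((1 - 2)*1) = (1*6)*(-1*1) = 6*(-1) = -6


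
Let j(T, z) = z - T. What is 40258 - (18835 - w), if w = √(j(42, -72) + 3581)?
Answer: 21423 + √3467 ≈ 21482.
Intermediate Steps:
w = √3467 (w = √((-72 - 1*42) + 3581) = √((-72 - 42) + 3581) = √(-114 + 3581) = √3467 ≈ 58.881)
40258 - (18835 - w) = 40258 - (18835 - √3467) = 40258 + (-18835 + √3467) = 21423 + √3467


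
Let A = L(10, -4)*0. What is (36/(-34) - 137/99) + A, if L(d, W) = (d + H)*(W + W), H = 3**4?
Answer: -4111/1683 ≈ -2.4427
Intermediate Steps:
H = 81
L(d, W) = 2*W*(81 + d) (L(d, W) = (d + 81)*(W + W) = (81 + d)*(2*W) = 2*W*(81 + d))
A = 0 (A = (2*(-4)*(81 + 10))*0 = (2*(-4)*91)*0 = -728*0 = 0)
(36/(-34) - 137/99) + A = (36/(-34) - 137/99) + 0 = (36*(-1/34) - 137*1/99) + 0 = (-18/17 - 137/99) + 0 = -4111/1683 + 0 = -4111/1683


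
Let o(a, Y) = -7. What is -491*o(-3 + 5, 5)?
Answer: 3437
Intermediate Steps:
-491*o(-3 + 5, 5) = -491*(-7) = 3437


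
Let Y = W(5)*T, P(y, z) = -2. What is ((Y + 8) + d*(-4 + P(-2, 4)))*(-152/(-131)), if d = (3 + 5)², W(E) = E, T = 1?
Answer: -56392/131 ≈ -430.47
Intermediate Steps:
d = 64 (d = 8² = 64)
Y = 5 (Y = 5*1 = 5)
((Y + 8) + d*(-4 + P(-2, 4)))*(-152/(-131)) = ((5 + 8) + 64*(-4 - 2))*(-152/(-131)) = (13 + 64*(-6))*(-152*(-1/131)) = (13 - 384)*(152/131) = -371*152/131 = -56392/131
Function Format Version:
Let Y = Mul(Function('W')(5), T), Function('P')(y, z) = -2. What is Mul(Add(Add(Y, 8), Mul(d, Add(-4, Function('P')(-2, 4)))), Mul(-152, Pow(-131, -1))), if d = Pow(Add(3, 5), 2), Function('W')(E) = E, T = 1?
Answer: Rational(-56392, 131) ≈ -430.47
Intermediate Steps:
d = 64 (d = Pow(8, 2) = 64)
Y = 5 (Y = Mul(5, 1) = 5)
Mul(Add(Add(Y, 8), Mul(d, Add(-4, Function('P')(-2, 4)))), Mul(-152, Pow(-131, -1))) = Mul(Add(Add(5, 8), Mul(64, Add(-4, -2))), Mul(-152, Pow(-131, -1))) = Mul(Add(13, Mul(64, -6)), Mul(-152, Rational(-1, 131))) = Mul(Add(13, -384), Rational(152, 131)) = Mul(-371, Rational(152, 131)) = Rational(-56392, 131)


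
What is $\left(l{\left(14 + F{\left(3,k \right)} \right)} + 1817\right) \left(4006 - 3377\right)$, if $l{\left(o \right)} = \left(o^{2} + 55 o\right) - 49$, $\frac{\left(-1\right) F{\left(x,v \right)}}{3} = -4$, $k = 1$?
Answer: $2436746$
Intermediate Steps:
$F{\left(x,v \right)} = 12$ ($F{\left(x,v \right)} = \left(-3\right) \left(-4\right) = 12$)
$l{\left(o \right)} = -49 + o^{2} + 55 o$
$\left(l{\left(14 + F{\left(3,k \right)} \right)} + 1817\right) \left(4006 - 3377\right) = \left(\left(-49 + \left(14 + 12\right)^{2} + 55 \left(14 + 12\right)\right) + 1817\right) \left(4006 - 3377\right) = \left(\left(-49 + 26^{2} + 55 \cdot 26\right) + 1817\right) 629 = \left(\left(-49 + 676 + 1430\right) + 1817\right) 629 = \left(2057 + 1817\right) 629 = 3874 \cdot 629 = 2436746$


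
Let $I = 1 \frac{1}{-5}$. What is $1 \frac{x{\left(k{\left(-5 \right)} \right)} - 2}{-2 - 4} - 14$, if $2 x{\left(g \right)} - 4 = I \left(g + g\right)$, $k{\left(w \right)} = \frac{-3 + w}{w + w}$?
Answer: $- \frac{1048}{75} \approx -13.973$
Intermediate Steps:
$I = - \frac{1}{5}$ ($I = 1 \left(- \frac{1}{5}\right) = - \frac{1}{5} \approx -0.2$)
$k{\left(w \right)} = \frac{-3 + w}{2 w}$
$x{\left(g \right)} = 2 - \frac{g}{5}$ ($x{\left(g \right)} = 2 + \frac{\left(- \frac{1}{5}\right) \left(g + g\right)}{2} = 2 + \frac{\left(- \frac{1}{5}\right) 2 g}{2} = 2 + \frac{\left(- \frac{2}{5}\right) g}{2} = 2 - \frac{g}{5}$)
$1 \frac{x{\left(k{\left(-5 \right)} \right)} - 2}{-2 - 4} - 14 = 1 \frac{\left(2 - \frac{\frac{1}{2} \frac{1}{-5} \left(-3 - 5\right)}{5}\right) - 2}{-2 - 4} - 14 = 1 \frac{\left(2 - \frac{\frac{1}{2} \left(- \frac{1}{5}\right) \left(-8\right)}{5}\right) - 2}{-6} - 14 = 1 \left(\left(2 - \frac{4}{25}\right) - 2\right) \left(- \frac{1}{6}\right) - 14 = 1 \left(\frac{46}{25} - 2\right) \left(- \frac{1}{6}\right) - 14 = 1 \left(\left(- \frac{4}{25}\right) \left(- \frac{1}{6}\right)\right) - 14 = 1 \cdot \frac{2}{75} - 14 = \frac{2}{75} - 14 = - \frac{1048}{75}$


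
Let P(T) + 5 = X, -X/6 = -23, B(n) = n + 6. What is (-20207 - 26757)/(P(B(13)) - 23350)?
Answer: 46964/23217 ≈ 2.0228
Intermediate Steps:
B(n) = 6 + n
X = 138 (X = -6*(-23) = 138)
P(T) = 133 (P(T) = -5 + 138 = 133)
(-20207 - 26757)/(P(B(13)) - 23350) = (-20207 - 26757)/(133 - 23350) = -46964/(-23217) = -46964*(-1/23217) = 46964/23217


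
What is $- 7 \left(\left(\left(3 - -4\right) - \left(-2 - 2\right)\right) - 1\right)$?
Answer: $-70$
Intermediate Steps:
$- 7 \left(\left(\left(3 - -4\right) - \left(-2 - 2\right)\right) - 1\right) = - 7 \left(\left(\left(3 + 4\right) - \left(-2 - 2\right)\right) - 1\right) = - 7 \left(\left(7 - -4\right) - 1\right) = - 7 \left(\left(7 + 4\right) - 1\right) = - 7 \left(11 - 1\right) = \left(-7\right) 10 = -70$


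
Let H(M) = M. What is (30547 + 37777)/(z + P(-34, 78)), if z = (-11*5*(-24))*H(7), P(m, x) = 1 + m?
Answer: 2204/297 ≈ 7.4209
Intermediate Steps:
z = 9240 (z = (-11*5*(-24))*7 = -55*(-24)*7 = 1320*7 = 9240)
(30547 + 37777)/(z + P(-34, 78)) = (30547 + 37777)/(9240 + (1 - 34)) = 68324/(9240 - 33) = 68324/9207 = 68324*(1/9207) = 2204/297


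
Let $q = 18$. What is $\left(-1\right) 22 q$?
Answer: $-396$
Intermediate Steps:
$\left(-1\right) 22 q = \left(-1\right) 22 \cdot 18 = \left(-22\right) 18 = -396$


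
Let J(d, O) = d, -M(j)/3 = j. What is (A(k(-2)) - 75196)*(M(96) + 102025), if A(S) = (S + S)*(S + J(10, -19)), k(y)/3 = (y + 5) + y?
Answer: -7642279966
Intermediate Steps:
k(y) = 15 + 6*y (k(y) = 3*((y + 5) + y) = 3*((5 + y) + y) = 3*(5 + 2*y) = 15 + 6*y)
M(j) = -3*j
A(S) = 2*S*(10 + S) (A(S) = (S + S)*(S + 10) = (2*S)*(10 + S) = 2*S*(10 + S))
(A(k(-2)) - 75196)*(M(96) + 102025) = (2*(15 + 6*(-2))*(10 + (15 + 6*(-2))) - 75196)*(-3*96 + 102025) = (2*(15 - 12)*(10 + (15 - 12)) - 75196)*(-288 + 102025) = (2*3*(10 + 3) - 75196)*101737 = (2*3*13 - 75196)*101737 = (78 - 75196)*101737 = -75118*101737 = -7642279966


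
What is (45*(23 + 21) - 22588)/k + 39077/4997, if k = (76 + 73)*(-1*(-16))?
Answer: -613663/744553 ≈ -0.82420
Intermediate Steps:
k = 2384 (k = 149*16 = 2384)
(45*(23 + 21) - 22588)/k + 39077/4997 = (45*(23 + 21) - 22588)/2384 + 39077/4997 = (45*44 - 22588)*(1/2384) + 39077*(1/4997) = (1980 - 22588)*(1/2384) + 39077/4997 = -20608*1/2384 + 39077/4997 = -1288/149 + 39077/4997 = -613663/744553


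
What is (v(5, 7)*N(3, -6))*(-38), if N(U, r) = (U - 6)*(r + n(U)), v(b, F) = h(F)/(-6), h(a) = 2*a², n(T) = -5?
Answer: 20482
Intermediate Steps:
v(b, F) = -F²/3 (v(b, F) = (2*F²)/(-6) = (2*F²)*(-⅙) = -F²/3)
N(U, r) = (-6 + U)*(-5 + r) (N(U, r) = (U - 6)*(r - 5) = (-6 + U)*(-5 + r))
(v(5, 7)*N(3, -6))*(-38) = ((-⅓*7²)*(30 - 6*(-6) - 5*3 + 3*(-6)))*(-38) = ((-⅓*49)*(30 + 36 - 15 - 18))*(-38) = -49/3*33*(-38) = -539*(-38) = 20482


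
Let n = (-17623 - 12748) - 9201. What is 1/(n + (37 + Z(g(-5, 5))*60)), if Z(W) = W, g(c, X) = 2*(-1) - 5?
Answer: -1/39955 ≈ -2.5028e-5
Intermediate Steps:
g(c, X) = -7 (g(c, X) = -2 - 5 = -7)
n = -39572 (n = -30371 - 9201 = -39572)
1/(n + (37 + Z(g(-5, 5))*60)) = 1/(-39572 + (37 - 7*60)) = 1/(-39572 + (37 - 420)) = 1/(-39572 - 383) = 1/(-39955) = -1/39955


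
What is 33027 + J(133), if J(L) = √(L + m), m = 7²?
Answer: 33027 + √182 ≈ 33041.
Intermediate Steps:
m = 49
J(L) = √(49 + L) (J(L) = √(L + 49) = √(49 + L))
33027 + J(133) = 33027 + √(49 + 133) = 33027 + √182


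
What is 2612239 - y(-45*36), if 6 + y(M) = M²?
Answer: -12155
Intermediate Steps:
y(M) = -6 + M²
2612239 - y(-45*36) = 2612239 - (-6 + (-45*36)²) = 2612239 - (-6 + (-1620)²) = 2612239 - (-6 + 2624400) = 2612239 - 1*2624394 = 2612239 - 2624394 = -12155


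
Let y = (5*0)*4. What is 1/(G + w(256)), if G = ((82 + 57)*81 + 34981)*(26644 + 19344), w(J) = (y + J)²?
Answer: 1/2126550656 ≈ 4.7025e-10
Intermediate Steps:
y = 0 (y = 0*4 = 0)
w(J) = J² (w(J) = (0 + J)² = J²)
G = 2126485120 (G = (139*81 + 34981)*45988 = (11259 + 34981)*45988 = 46240*45988 = 2126485120)
1/(G + w(256)) = 1/(2126485120 + 256²) = 1/(2126485120 + 65536) = 1/2126550656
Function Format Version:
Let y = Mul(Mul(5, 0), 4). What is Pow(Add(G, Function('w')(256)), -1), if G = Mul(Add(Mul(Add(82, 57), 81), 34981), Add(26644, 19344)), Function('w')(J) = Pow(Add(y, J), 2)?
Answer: Rational(1, 2126550656) ≈ 4.7025e-10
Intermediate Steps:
y = 0 (y = Mul(0, 4) = 0)
Function('w')(J) = Pow(J, 2) (Function('w')(J) = Pow(Add(0, J), 2) = Pow(J, 2))
G = 2126485120 (G = Mul(Add(Mul(139, 81), 34981), 45988) = Mul(Add(11259, 34981), 45988) = Mul(46240, 45988) = 2126485120)
Pow(Add(G, Function('w')(256)), -1) = Pow(Add(2126485120, Pow(256, 2)), -1) = Pow(Add(2126485120, 65536), -1) = Pow(2126550656, -1) = Rational(1, 2126550656)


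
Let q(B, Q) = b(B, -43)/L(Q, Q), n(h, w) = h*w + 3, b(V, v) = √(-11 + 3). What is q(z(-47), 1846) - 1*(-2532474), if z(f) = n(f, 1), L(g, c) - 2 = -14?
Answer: 2532474 - I*√2/6 ≈ 2.5325e+6 - 0.2357*I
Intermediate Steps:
b(V, v) = 2*I*√2 (b(V, v) = √(-8) = 2*I*√2)
L(g, c) = -12 (L(g, c) = 2 - 14 = -12)
n(h, w) = 3 + h*w
z(f) = 3 + f (z(f) = 3 + f*1 = 3 + f)
q(B, Q) = -I*√2/6 (q(B, Q) = (2*I*√2)/(-12) = (2*I*√2)*(-1/12) = -I*√2/6)
q(z(-47), 1846) - 1*(-2532474) = -I*√2/6 - 1*(-2532474) = -I*√2/6 + 2532474 = 2532474 - I*√2/6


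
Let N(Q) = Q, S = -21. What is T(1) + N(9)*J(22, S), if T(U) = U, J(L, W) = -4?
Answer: -35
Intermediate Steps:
T(1) + N(9)*J(22, S) = 1 + 9*(-4) = 1 - 36 = -35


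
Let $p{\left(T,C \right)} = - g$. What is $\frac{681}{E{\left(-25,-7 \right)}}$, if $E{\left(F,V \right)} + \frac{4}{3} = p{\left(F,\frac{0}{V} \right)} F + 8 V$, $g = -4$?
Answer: $- \frac{2043}{472} \approx -4.3284$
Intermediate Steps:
$p{\left(T,C \right)} = 4$ ($p{\left(T,C \right)} = \left(-1\right) \left(-4\right) = 4$)
$E{\left(F,V \right)} = - \frac{4}{3} + 4 F + 8 V$ ($E{\left(F,V \right)} = - \frac{4}{3} + \left(4 F + 8 V\right) = - \frac{4}{3} + 4 F + 8 V$)
$\frac{681}{E{\left(-25,-7 \right)}} = \frac{681}{- \frac{4}{3} + 4 \left(-25\right) + 8 \left(-7\right)} = \frac{681}{- \frac{4}{3} - 100 - 56} = \frac{681}{- \frac{472}{3}} = 681 \left(- \frac{3}{472}\right) = - \frac{2043}{472}$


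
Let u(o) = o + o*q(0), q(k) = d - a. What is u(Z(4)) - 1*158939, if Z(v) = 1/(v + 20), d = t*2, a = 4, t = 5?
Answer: -3814529/24 ≈ -1.5894e+5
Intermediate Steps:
d = 10 (d = 5*2 = 10)
Z(v) = 1/(20 + v)
q(k) = 6 (q(k) = 10 - 1*4 = 10 - 4 = 6)
u(o) = 7*o (u(o) = o + o*6 = o + 6*o = 7*o)
u(Z(4)) - 1*158939 = 7/(20 + 4) - 1*158939 = 7/24 - 158939 = -3814529/24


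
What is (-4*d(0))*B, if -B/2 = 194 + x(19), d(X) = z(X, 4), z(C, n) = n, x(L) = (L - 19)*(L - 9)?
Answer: 6208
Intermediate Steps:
x(L) = (-19 + L)*(-9 + L)
d(X) = 4
B = -388 (B = -2*(194 + (171 + 19² - 28*19)) = -2*(194 + (171 + 361 - 532)) = -2*(194 + 0) = -2*194 = -388)
(-4*d(0))*B = -4*4*(-388) = -16*(-388) = 6208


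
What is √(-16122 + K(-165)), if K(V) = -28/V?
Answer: I*√438916830/165 ≈ 126.97*I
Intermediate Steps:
√(-16122 + K(-165)) = √(-16122 - 28/(-165)) = √(-16122 - 28*(-1/165)) = √(-16122 + 28/165) = √(-2660102/165) = I*√438916830/165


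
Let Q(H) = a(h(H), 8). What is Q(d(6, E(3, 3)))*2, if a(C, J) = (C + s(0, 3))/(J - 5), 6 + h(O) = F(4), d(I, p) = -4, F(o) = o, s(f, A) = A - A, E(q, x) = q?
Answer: -4/3 ≈ -1.3333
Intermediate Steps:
s(f, A) = 0
h(O) = -2 (h(O) = -6 + 4 = -2)
a(C, J) = C/(-5 + J) (a(C, J) = (C + 0)/(J - 5) = C/(-5 + J))
Q(H) = -⅔ (Q(H) = -2/(-5 + 8) = -2/3 = -2*⅓ = -⅔)
Q(d(6, E(3, 3)))*2 = -⅔*2 = -4/3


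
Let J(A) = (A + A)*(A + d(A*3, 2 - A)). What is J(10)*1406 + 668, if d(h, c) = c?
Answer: 56908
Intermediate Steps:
J(A) = 4*A (J(A) = (A + A)*(A + (2 - A)) = (2*A)*2 = 4*A)
J(10)*1406 + 668 = (4*10)*1406 + 668 = 40*1406 + 668 = 56240 + 668 = 56908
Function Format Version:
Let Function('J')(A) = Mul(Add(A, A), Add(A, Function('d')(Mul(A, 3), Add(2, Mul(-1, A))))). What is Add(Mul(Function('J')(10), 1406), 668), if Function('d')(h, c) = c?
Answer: 56908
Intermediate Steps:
Function('J')(A) = Mul(4, A) (Function('J')(A) = Mul(Add(A, A), Add(A, Add(2, Mul(-1, A)))) = Mul(Mul(2, A), 2) = Mul(4, A))
Add(Mul(Function('J')(10), 1406), 668) = Add(Mul(Mul(4, 10), 1406), 668) = Add(Mul(40, 1406), 668) = Add(56240, 668) = 56908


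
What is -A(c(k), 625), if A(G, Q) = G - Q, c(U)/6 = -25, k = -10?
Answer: 775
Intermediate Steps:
c(U) = -150 (c(U) = 6*(-25) = -150)
-A(c(k), 625) = -(-150 - 1*625) = -(-150 - 625) = -1*(-775) = 775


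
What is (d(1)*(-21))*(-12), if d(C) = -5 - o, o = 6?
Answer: -2772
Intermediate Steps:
d(C) = -11 (d(C) = -5 - 1*6 = -5 - 6 = -11)
(d(1)*(-21))*(-12) = -11*(-21)*(-12) = 231*(-12) = -2772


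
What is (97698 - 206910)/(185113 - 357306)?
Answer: 109212/172193 ≈ 0.63424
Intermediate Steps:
(97698 - 206910)/(185113 - 357306) = -109212/(-172193) = -109212*(-1/172193) = 109212/172193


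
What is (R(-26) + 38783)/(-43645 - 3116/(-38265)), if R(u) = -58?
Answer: -1481812125/1670072809 ≈ -0.88727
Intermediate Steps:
(R(-26) + 38783)/(-43645 - 3116/(-38265)) = (-58 + 38783)/(-43645 - 3116/(-38265)) = 38725/(-43645 - 3116*(-1/38265)) = 38725/(-43645 + 3116/38265) = 38725/(-1670072809/38265) = 38725*(-38265/1670072809) = -1481812125/1670072809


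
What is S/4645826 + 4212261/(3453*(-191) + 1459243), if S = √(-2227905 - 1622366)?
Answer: 4212261/799720 + I*√3850271/4645826 ≈ 5.2672 + 0.00042236*I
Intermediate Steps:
S = I*√3850271 (S = √(-3850271) = I*√3850271 ≈ 1962.2*I)
S/4645826 + 4212261/(3453*(-191) + 1459243) = (I*√3850271)/4645826 + 4212261/(3453*(-191) + 1459243) = (I*√3850271)*(1/4645826) + 4212261/(-659523 + 1459243) = I*√3850271/4645826 + 4212261/799720 = 4212261/799720 + I*√3850271/4645826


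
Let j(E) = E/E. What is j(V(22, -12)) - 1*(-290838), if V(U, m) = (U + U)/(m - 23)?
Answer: 290839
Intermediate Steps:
V(U, m) = 2*U/(-23 + m) (V(U, m) = (2*U)/(-23 + m) = 2*U/(-23 + m))
j(E) = 1
j(V(22, -12)) - 1*(-290838) = 1 - 1*(-290838) = 1 + 290838 = 290839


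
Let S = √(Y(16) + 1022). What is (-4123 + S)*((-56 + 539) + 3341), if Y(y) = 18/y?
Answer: -15766352 + 956*√16370 ≈ -1.5644e+7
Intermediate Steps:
S = √16370/4 (S = √(18/16 + 1022) = √(18*(1/16) + 1022) = √(9/8 + 1022) = √(8185/8) = √16370/4 ≈ 31.986)
(-4123 + S)*((-56 + 539) + 3341) = (-4123 + √16370/4)*((-56 + 539) + 3341) = (-4123 + √16370/4)*(483 + 3341) = (-4123 + √16370/4)*3824 = -15766352 + 956*√16370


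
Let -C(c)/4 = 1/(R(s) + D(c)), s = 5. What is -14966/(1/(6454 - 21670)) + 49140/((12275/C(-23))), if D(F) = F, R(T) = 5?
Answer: 559059122664/2455 ≈ 2.2772e+8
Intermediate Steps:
C(c) = -4/(5 + c)
-14966/(1/(6454 - 21670)) + 49140/((12275/C(-23))) = -14966/(1/(6454 - 21670)) + 49140/((12275/((-4/(5 - 23))))) = -14966/(1/(-15216)) + 49140/((12275/((-4/(-18))))) = -14966/(-1/15216) + 49140/((12275/((-4*(-1/18))))) = -14966*(-15216) + 49140/((12275/(2/9))) = 227722656 + 49140/((12275*(9/2))) = 227722656 + 49140/(110475/2) = 227722656 + 49140*(2/110475) = 227722656 + 2184/2455 = 559059122664/2455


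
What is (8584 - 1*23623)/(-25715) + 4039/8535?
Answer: 9288830/8779101 ≈ 1.0581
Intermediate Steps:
(8584 - 1*23623)/(-25715) + 4039/8535 = (8584 - 23623)*(-1/25715) + 4039*(1/8535) = -15039*(-1/25715) + 4039/8535 = 15039/25715 + 4039/8535 = 9288830/8779101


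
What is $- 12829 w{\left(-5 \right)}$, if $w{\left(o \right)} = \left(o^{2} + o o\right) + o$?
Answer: $-577305$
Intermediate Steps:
$w{\left(o \right)} = o + 2 o^{2}$ ($w{\left(o \right)} = \left(o^{2} + o^{2}\right) + o = 2 o^{2} + o = o + 2 o^{2}$)
$- 12829 w{\left(-5 \right)} = - 12829 \left(- 5 \left(1 + 2 \left(-5\right)\right)\right) = - 12829 \left(- 5 \left(1 - 10\right)\right) = - 12829 \left(\left(-5\right) \left(-9\right)\right) = \left(-12829\right) 45 = -577305$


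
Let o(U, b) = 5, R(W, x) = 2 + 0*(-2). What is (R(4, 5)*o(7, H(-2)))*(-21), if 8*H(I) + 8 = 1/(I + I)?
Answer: -210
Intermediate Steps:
R(W, x) = 2 (R(W, x) = 2 + 0 = 2)
H(I) = -1 + 1/(16*I) (H(I) = -1 + 1/(8*(I + I)) = -1 + 1/(8*((2*I))) = -1 + (1/(2*I))/8 = -1 + 1/(16*I))
(R(4, 5)*o(7, H(-2)))*(-21) = (2*5)*(-21) = 10*(-21) = -210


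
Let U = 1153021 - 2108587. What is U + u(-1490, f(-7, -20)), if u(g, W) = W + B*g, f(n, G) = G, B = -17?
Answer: -930256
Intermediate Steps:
U = -955566
u(g, W) = W - 17*g
U + u(-1490, f(-7, -20)) = -955566 + (-20 - 17*(-1490)) = -955566 + (-20 + 25330) = -955566 + 25310 = -930256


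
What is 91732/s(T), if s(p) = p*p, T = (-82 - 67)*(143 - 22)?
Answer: 91732/325044841 ≈ 0.00028221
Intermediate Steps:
T = -18029 (T = -149*121 = -18029)
s(p) = p**2
91732/s(T) = 91732/((-18029)**2) = 91732/325044841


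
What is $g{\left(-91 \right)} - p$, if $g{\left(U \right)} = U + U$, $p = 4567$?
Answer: $-4749$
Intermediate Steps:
$g{\left(U \right)} = 2 U$
$g{\left(-91 \right)} - p = 2 \left(-91\right) - 4567 = -182 - 4567 = -4749$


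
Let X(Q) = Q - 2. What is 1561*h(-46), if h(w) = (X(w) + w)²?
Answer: 13792996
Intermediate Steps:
X(Q) = -2 + Q
h(w) = (-2 + 2*w)² (h(w) = ((-2 + w) + w)² = (-2 + 2*w)²)
1561*h(-46) = 1561*(4*(-1 - 46)²) = 1561*(4*(-47)²) = 1561*(4*2209) = 1561*8836 = 13792996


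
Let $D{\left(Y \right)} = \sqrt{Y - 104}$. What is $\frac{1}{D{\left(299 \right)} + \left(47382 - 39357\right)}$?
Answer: $\frac{535}{4293362} - \frac{\sqrt{195}}{64400430} \approx 0.00012439$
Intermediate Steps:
$D{\left(Y \right)} = \sqrt{-104 + Y}$
$\frac{1}{D{\left(299 \right)} + \left(47382 - 39357\right)} = \frac{1}{\sqrt{-104 + 299} + \left(47382 - 39357\right)} = \frac{1}{\sqrt{195} + \left(47382 - 39357\right)} = \frac{1}{\sqrt{195} + 8025} = \frac{1}{8025 + \sqrt{195}}$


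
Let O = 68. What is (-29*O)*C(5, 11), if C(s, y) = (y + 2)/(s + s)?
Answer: -12818/5 ≈ -2563.6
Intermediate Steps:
C(s, y) = (2 + y)/(2*s) (C(s, y) = (2 + y)/((2*s)) = (2 + y)*(1/(2*s)) = (2 + y)/(2*s))
(-29*O)*C(5, 11) = (-29*68)*((½)*(2 + 11)/5) = -986*13/5 = -1972*13/10 = -12818/5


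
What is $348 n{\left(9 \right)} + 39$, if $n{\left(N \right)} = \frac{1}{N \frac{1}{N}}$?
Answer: $387$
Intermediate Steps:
$n{\left(N \right)} = 1$ ($n{\left(N \right)} = 1^{-1} = 1$)
$348 n{\left(9 \right)} + 39 = 348 \cdot 1 + 39 = 348 + 39 = 387$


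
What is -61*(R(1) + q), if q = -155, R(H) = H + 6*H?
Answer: 9028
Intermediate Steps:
R(H) = 7*H
-61*(R(1) + q) = -61*(7*1 - 155) = -61*(7 - 155) = -61*(-148) = 9028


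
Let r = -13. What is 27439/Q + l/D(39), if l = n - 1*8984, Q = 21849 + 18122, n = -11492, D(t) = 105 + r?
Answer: -203980452/919333 ≈ -221.88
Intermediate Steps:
D(t) = 92 (D(t) = 105 - 13 = 92)
Q = 39971
l = -20476 (l = -11492 - 1*8984 = -11492 - 8984 = -20476)
27439/Q + l/D(39) = 27439/39971 - 20476/92 = 27439*(1/39971) - 20476*1/92 = 27439/39971 - 5119/23 = -203980452/919333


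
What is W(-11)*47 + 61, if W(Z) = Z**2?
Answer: 5748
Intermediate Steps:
W(-11)*47 + 61 = (-11)**2*47 + 61 = 121*47 + 61 = 5687 + 61 = 5748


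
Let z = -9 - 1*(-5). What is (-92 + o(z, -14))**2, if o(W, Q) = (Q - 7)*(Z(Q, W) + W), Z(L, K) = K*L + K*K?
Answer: 2310400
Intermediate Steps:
z = -4 (z = -9 + 5 = -4)
Z(L, K) = K**2 + K*L (Z(L, K) = K*L + K**2 = K**2 + K*L)
o(W, Q) = (-7 + Q)*(W + W*(Q + W)) (o(W, Q) = (Q - 7)*(W*(W + Q) + W) = (-7 + Q)*(W*(Q + W) + W) = (-7 + Q)*(W + W*(Q + W)))
(-92 + o(z, -14))**2 = (-92 - 4*(-7 - 7*(-4) - 6*(-14) - 14*(-14 - 4)))**2 = (-92 - 4*(-7 + 28 + 84 - 14*(-18)))**2 = (-92 - 4*(-7 + 28 + 84 + 252))**2 = (-92 - 4*357)**2 = (-92 - 1428)**2 = (-1520)**2 = 2310400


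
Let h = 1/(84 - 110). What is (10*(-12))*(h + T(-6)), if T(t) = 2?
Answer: -3060/13 ≈ -235.38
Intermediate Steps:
h = -1/26 (h = 1/(-26) = -1/26 ≈ -0.038462)
(10*(-12))*(h + T(-6)) = (10*(-12))*(-1/26 + 2) = -120*51/26 = -3060/13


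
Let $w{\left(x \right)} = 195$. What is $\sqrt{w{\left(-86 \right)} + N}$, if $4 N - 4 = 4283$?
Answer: $\frac{3 \sqrt{563}}{2} \approx 35.591$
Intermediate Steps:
$N = \frac{4287}{4}$ ($N = 1 + \frac{1}{4} \cdot 4283 = 1 + \frac{4283}{4} = \frac{4287}{4} \approx 1071.8$)
$\sqrt{w{\left(-86 \right)} + N} = \sqrt{195 + \frac{4287}{4}} = \sqrt{\frac{5067}{4}} = \frac{3 \sqrt{563}}{2}$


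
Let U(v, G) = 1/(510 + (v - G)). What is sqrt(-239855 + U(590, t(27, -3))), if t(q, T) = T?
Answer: 8*I*sqrt(4559527353)/1103 ≈ 489.75*I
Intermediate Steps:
U(v, G) = 1/(510 + v - G)
sqrt(-239855 + U(590, t(27, -3))) = sqrt(-239855 + 1/(510 + 590 - 1*(-3))) = sqrt(-239855 + 1/(510 + 590 + 3)) = sqrt(-239855 + 1/1103) = sqrt(-264560064/1103) = 8*I*sqrt(4559527353)/1103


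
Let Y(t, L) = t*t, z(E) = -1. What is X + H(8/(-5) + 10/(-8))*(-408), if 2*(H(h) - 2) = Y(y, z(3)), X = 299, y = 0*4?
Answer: -517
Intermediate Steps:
y = 0
Y(t, L) = t²
H(h) = 2 (H(h) = 2 + (½)*0² = 2 + (½)*0 = 2 + 0 = 2)
X + H(8/(-5) + 10/(-8))*(-408) = 299 + 2*(-408) = 299 - 816 = -517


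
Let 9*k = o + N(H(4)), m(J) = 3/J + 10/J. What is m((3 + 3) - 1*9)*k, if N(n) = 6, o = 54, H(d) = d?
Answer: -260/9 ≈ -28.889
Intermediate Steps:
m(J) = 13/J
k = 20/3 (k = (54 + 6)/9 = (⅑)*60 = 20/3 ≈ 6.6667)
m((3 + 3) - 1*9)*k = (13/((3 + 3) - 1*9))*(20/3) = (13/(6 - 9))*(20/3) = (13/(-3))*(20/3) = (13*(-⅓))*(20/3) = -13/3*20/3 = -260/9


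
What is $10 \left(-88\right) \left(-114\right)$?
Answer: $100320$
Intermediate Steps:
$10 \left(-88\right) \left(-114\right) = \left(-880\right) \left(-114\right) = 100320$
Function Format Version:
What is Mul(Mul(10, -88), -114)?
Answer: 100320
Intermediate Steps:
Mul(Mul(10, -88), -114) = Mul(-880, -114) = 100320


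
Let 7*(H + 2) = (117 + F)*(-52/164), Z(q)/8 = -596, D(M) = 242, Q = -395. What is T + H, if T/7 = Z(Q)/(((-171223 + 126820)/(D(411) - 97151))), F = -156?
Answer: -7547038683/103607 ≈ -72843.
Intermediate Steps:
Z(q) = -4768 (Z(q) = 8*(-596) = -4768)
H = -67/287 (H = -2 + ((117 - 156)*(-52/164))/7 = -2 + (-(-2028)/164)/7 = -2 + (-39*(-13/41))/7 = -2 + (1/7)*(507/41) = -2 + 507/287 = -67/287 ≈ -0.23345)
T = -1078144928/14801 (T = 7*(-4768*(242 - 97151)/(-171223 + 126820)) = 7*(-4768/((-44403/(-96909)))) = 7*(-4768/((-44403*(-1/96909)))) = 7*(-4768/14801/32303) = 7*(-4768*32303/14801) = 7*(-154020704/14801) = -1078144928/14801 ≈ -72843.)
T + H = -1078144928/14801 - 67/287 = -7547038683/103607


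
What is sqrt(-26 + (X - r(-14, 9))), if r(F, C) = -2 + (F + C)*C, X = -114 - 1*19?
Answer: 4*I*sqrt(7) ≈ 10.583*I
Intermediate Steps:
X = -133 (X = -114 - 19 = -133)
r(F, C) = -2 + C*(C + F) (r(F, C) = -2 + (C + F)*C = -2 + C*(C + F))
sqrt(-26 + (X - r(-14, 9))) = sqrt(-26 + (-133 - (-2 + 9**2 + 9*(-14)))) = sqrt(-26 + (-133 - (-2 + 81 - 126))) = sqrt(-26 + (-133 - 1*(-47))) = sqrt(-26 + (-133 + 47)) = sqrt(-26 - 86) = sqrt(-112) = 4*I*sqrt(7)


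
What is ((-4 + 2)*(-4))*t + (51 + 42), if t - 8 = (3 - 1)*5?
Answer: 237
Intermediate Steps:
t = 18 (t = 8 + (3 - 1)*5 = 8 + 2*5 = 8 + 10 = 18)
((-4 + 2)*(-4))*t + (51 + 42) = ((-4 + 2)*(-4))*18 + (51 + 42) = -2*(-4)*18 + 93 = 8*18 + 93 = 144 + 93 = 237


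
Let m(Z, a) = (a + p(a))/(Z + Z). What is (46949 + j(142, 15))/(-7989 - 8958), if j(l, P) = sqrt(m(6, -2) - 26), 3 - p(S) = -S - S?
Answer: -6707/2421 - I*sqrt(105)/33894 ≈ -2.7703 - 0.00030232*I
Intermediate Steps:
p(S) = 3 + 2*S (p(S) = 3 - (-S - S) = 3 - (-2)*S = 3 + 2*S)
m(Z, a) = (3 + 3*a)/(2*Z) (m(Z, a) = (a + (3 + 2*a))/(Z + Z) = (3 + 3*a)/((2*Z)) = (3 + 3*a)*(1/(2*Z)) = (3 + 3*a)/(2*Z))
j(l, P) = I*sqrt(105)/2 (j(l, P) = sqrt((3/2)*(1 - 2)/6 - 26) = sqrt((3/2)*(1/6)*(-1) - 26) = sqrt(-1/4 - 26) = sqrt(-105/4) = I*sqrt(105)/2)
(46949 + j(142, 15))/(-7989 - 8958) = (46949 + I*sqrt(105)/2)/(-7989 - 8958) = (46949 + I*sqrt(105)/2)/(-16947) = (46949 + I*sqrt(105)/2)*(-1/16947) = -6707/2421 - I*sqrt(105)/33894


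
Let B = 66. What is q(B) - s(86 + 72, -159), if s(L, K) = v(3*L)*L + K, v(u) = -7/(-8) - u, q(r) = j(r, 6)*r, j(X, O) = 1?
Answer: 299915/4 ≈ 74979.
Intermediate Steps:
q(r) = r (q(r) = 1*r = r)
v(u) = 7/8 - u (v(u) = -7*(-⅛) - u = 7/8 - u)
s(L, K) = K + L*(7/8 - 3*L) (s(L, K) = (7/8 - 3*L)*L + K = L*(7/8 - 3*L) + K = K + L*(7/8 - 3*L))
q(B) - s(86 + 72, -159) = 66 - (-159 - (86 + 72)*(-7 + 24*(86 + 72))/8) = 66 - (-159 - ⅛*158*(-7 + 24*158)) = 66 - (-159 - ⅛*158*(-7 + 3792)) = 66 - (-159 - ⅛*158*3785) = 66 - (-159 - 299015/4) = 66 - 1*(-299651/4) = 66 + 299651/4 = 299915/4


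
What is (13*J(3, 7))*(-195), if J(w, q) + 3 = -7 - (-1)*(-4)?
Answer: 35490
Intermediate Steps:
J(w, q) = -14 (J(w, q) = -3 + (-7 - (-1)*(-4)) = -3 + (-7 - 1*4) = -3 + (-7 - 4) = -3 - 11 = -14)
(13*J(3, 7))*(-195) = (13*(-14))*(-195) = -182*(-195) = 35490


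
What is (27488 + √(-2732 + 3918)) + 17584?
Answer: 45072 + √1186 ≈ 45106.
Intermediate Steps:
(27488 + √(-2732 + 3918)) + 17584 = (27488 + √1186) + 17584 = 45072 + √1186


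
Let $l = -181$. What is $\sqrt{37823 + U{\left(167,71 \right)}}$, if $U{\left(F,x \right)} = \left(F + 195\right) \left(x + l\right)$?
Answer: $i \sqrt{1997} \approx 44.688 i$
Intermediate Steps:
$U{\left(F,x \right)} = \left(-181 + x\right) \left(195 + F\right)$ ($U{\left(F,x \right)} = \left(F + 195\right) \left(x - 181\right) = \left(195 + F\right) \left(-181 + x\right) = \left(-181 + x\right) \left(195 + F\right)$)
$\sqrt{37823 + U{\left(167,71 \right)}} = \sqrt{37823 + \left(-35295 - 30227 + 195 \cdot 71 + 167 \cdot 71\right)} = \sqrt{37823 + \left(-35295 - 30227 + 13845 + 11857\right)} = \sqrt{37823 - 39820} = \sqrt{-1997} = i \sqrt{1997}$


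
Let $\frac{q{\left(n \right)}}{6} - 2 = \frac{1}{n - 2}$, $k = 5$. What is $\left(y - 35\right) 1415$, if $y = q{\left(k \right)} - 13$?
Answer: $-48110$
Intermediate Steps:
$q{\left(n \right)} = 12 + \frac{6}{-2 + n}$ ($q{\left(n \right)} = 12 + \frac{6}{n - 2} = 12 + \frac{6}{-2 + n}$)
$y = 1$ ($y = \frac{6 \left(-3 + 2 \cdot 5\right)}{-2 + 5} - 13 = \frac{6 \left(-3 + 10\right)}{3} - 13 = 6 \cdot \frac{1}{3} \cdot 7 - 13 = 14 - 13 = 1$)
$\left(y - 35\right) 1415 = \left(1 - 35\right) 1415 = \left(-34\right) 1415 = -48110$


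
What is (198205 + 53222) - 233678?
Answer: 17749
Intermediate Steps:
(198205 + 53222) - 233678 = 251427 - 233678 = 17749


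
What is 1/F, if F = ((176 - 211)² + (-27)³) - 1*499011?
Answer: -1/517469 ≈ -1.9325e-6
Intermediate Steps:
F = -517469 (F = ((-35)² - 19683) - 499011 = (1225 - 19683) - 499011 = -18458 - 499011 = -517469)
1/F = 1/(-517469) = -1/517469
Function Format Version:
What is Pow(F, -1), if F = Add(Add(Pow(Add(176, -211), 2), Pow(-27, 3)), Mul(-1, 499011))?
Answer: Rational(-1, 517469) ≈ -1.9325e-6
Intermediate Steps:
F = -517469 (F = Add(Add(Pow(-35, 2), -19683), -499011) = Add(Add(1225, -19683), -499011) = Add(-18458, -499011) = -517469)
Pow(F, -1) = Pow(-517469, -1) = Rational(-1, 517469)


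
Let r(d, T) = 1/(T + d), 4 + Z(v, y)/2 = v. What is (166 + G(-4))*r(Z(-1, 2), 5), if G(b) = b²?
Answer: -182/5 ≈ -36.400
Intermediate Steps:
Z(v, y) = -8 + 2*v
(166 + G(-4))*r(Z(-1, 2), 5) = (166 + (-4)²)/(5 + (-8 + 2*(-1))) = (166 + 16)/(5 + (-8 - 2)) = 182/(5 - 10) = 182/(-5) = 182*(-⅕) = -182/5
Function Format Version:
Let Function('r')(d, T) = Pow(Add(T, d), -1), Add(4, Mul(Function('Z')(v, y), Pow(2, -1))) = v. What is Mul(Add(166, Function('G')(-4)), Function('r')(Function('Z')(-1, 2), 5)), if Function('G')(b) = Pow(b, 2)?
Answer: Rational(-182, 5) ≈ -36.400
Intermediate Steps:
Function('Z')(v, y) = Add(-8, Mul(2, v))
Mul(Add(166, Function('G')(-4)), Function('r')(Function('Z')(-1, 2), 5)) = Mul(Add(166, Pow(-4, 2)), Pow(Add(5, Add(-8, Mul(2, -1))), -1)) = Mul(Add(166, 16), Pow(Add(5, Add(-8, -2)), -1)) = Mul(182, Pow(Add(5, -10), -1)) = Mul(182, Pow(-5, -1)) = Mul(182, Rational(-1, 5)) = Rational(-182, 5)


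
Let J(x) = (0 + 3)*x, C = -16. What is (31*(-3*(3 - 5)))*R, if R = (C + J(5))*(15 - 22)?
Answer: 1302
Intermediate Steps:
J(x) = 3*x
R = 7 (R = (-16 + 3*5)*(15 - 22) = (-16 + 15)*(-7) = -1*(-7) = 7)
(31*(-3*(3 - 5)))*R = (31*(-3*(3 - 5)))*7 = (31*(-3*(-2)))*7 = (31*6)*7 = 186*7 = 1302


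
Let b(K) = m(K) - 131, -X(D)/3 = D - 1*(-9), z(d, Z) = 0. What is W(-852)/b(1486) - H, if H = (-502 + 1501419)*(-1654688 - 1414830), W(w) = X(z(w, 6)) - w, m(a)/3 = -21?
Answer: 893775799112339/194 ≈ 4.6071e+12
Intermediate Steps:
X(D) = -27 - 3*D (X(D) = -3*(D - 1*(-9)) = -3*(D + 9) = -3*(9 + D) = -27 - 3*D)
m(a) = -63 (m(a) = 3*(-21) = -63)
W(w) = -27 - w (W(w) = (-27 - 3*0) - w = (-27 + 0) - w = -27 - w)
b(K) = -194 (b(K) = -63 - 131 = -194)
H = -4607091748006 (H = 1500917*(-3069518) = -4607091748006)
W(-852)/b(1486) - H = (-27 - 1*(-852))/(-194) - 1*(-4607091748006) = (-27 + 852)*(-1/194) + 4607091748006 = 825*(-1/194) + 4607091748006 = -825/194 + 4607091748006 = 893775799112339/194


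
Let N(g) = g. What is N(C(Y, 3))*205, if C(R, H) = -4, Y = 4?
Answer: -820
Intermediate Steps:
N(C(Y, 3))*205 = -4*205 = -820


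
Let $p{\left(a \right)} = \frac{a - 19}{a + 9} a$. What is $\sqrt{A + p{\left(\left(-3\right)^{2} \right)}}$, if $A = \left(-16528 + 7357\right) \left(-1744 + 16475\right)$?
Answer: $i \sqrt{135098006} \approx 11623.0 i$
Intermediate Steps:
$A = -135098001$ ($A = \left(-9171\right) 14731 = -135098001$)
$p{\left(a \right)} = \frac{a \left(-19 + a\right)}{9 + a}$ ($p{\left(a \right)} = \frac{-19 + a}{9 + a} a = \frac{a \left(-19 + a\right)}{9 + a}$)
$\sqrt{A + p{\left(\left(-3\right)^{2} \right)}} = \sqrt{-135098001 + \frac{\left(-3\right)^{2} \left(-19 + \left(-3\right)^{2}\right)}{9 + \left(-3\right)^{2}}} = \sqrt{-135098001 + \frac{9 \left(-19 + 9\right)}{9 + 9}} = \sqrt{-135098001 + 9 \cdot \frac{1}{18} \left(-10\right)} = \sqrt{-135098001 - 5} = \sqrt{-135098006} = i \sqrt{135098006}$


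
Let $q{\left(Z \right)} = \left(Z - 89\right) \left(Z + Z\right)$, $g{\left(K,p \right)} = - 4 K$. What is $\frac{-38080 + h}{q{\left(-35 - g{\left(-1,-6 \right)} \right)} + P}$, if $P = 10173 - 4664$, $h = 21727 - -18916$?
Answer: $\frac{2563}{15493} \approx 0.16543$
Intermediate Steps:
$h = 40643$ ($h = 21727 + 18916 = 40643$)
$P = 5509$ ($P = 10173 - 4664 = 5509$)
$q{\left(Z \right)} = 2 Z \left(-89 + Z\right)$ ($q{\left(Z \right)} = \left(-89 + Z\right) 2 Z = 2 Z \left(-89 + Z\right)$)
$\frac{-38080 + h}{q{\left(-35 - g{\left(-1,-6 \right)} \right)} + P} = \frac{-38080 + 40643}{2 \left(-35 - \left(-4\right) \left(-1\right)\right) \left(-89 - \left(35 - -4\right)\right) + 5509} = \frac{2563}{2 \left(-35 - 4\right) \left(-89 - 39\right) + 5509} = \frac{2563}{2 \left(-39\right) \left(-89 - 39\right) + 5509} = \frac{2563}{2 \left(-39\right) \left(-128\right) + 5509} = \frac{2563}{9984 + 5509} = \frac{2563}{15493}$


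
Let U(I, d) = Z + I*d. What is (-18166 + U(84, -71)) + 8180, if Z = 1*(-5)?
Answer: -15955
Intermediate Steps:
Z = -5
U(I, d) = -5 + I*d
(-18166 + U(84, -71)) + 8180 = (-18166 + (-5 + 84*(-71))) + 8180 = (-18166 + (-5 - 5964)) + 8180 = (-18166 - 5969) + 8180 = -24135 + 8180 = -15955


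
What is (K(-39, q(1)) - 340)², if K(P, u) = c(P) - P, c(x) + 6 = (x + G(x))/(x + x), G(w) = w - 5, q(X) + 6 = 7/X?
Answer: 569442769/6084 ≈ 93597.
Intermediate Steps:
q(X) = -6 + 7/X
G(w) = -5 + w
c(x) = -6 + (-5 + 2*x)/(2*x) (c(x) = -6 + (x + (-5 + x))/(x + x) = -6 + (-5 + 2*x)/((2*x)) = -6 + (-5 + 2*x)*(1/(2*x)) = -6 + (-5 + 2*x)/(2*x))
K(P, u) = -5 - P - 5/(2*P) (K(P, u) = (-5 - 5/(2*P)) - P = -5 - P - 5/(2*P))
(K(-39, q(1)) - 340)² = ((-5 - 1*(-39) - 5/2/(-39)) - 340)² = ((-5 + 39 - 5/2*(-1/39)) - 340)² = ((-5 + 39 + 5/78) - 340)² = (2657/78 - 340)² = (-23863/78)² = 569442769/6084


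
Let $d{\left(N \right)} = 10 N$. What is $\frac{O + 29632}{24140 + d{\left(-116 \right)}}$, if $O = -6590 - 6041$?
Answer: $\frac{5667}{7660} \approx 0.73982$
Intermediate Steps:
$O = -12631$ ($O = -6590 - 6041 = -12631$)
$\frac{O + 29632}{24140 + d{\left(-116 \right)}} = \frac{-12631 + 29632}{24140 + 10 \left(-116\right)} = \frac{17001}{24140 - 1160} = \frac{17001}{22980} = 17001 \cdot \frac{1}{22980} = \frac{5667}{7660}$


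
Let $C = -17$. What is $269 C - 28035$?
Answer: $-32608$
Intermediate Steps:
$269 C - 28035 = 269 \left(-17\right) - 28035 = -4573 - 28035 = -32608$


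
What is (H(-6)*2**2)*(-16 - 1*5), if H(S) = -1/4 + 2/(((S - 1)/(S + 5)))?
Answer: -3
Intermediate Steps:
H(S) = -1/4 + 2*(5 + S)/(-1 + S) (H(S) = -1*1/4 + 2/(((-1 + S)/(5 + S))) = -1/4 + 2/(((-1 + S)/(5 + S))) = -1/4 + 2*((5 + S)/(-1 + S)) = -1/4 + 2*(5 + S)/(-1 + S))
(H(-6)*2**2)*(-16 - 1*5) = (((41 + 7*(-6))/(4*(-1 - 6)))*2**2)*(-16 - 1*5) = (((1/4)*(41 - 42)/(-7))*4)*(-16 - 5) = (((1/4)*(-1/7)*(-1))*4)*(-21) = ((1/28)*4)*(-21) = (1/7)*(-21) = -3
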